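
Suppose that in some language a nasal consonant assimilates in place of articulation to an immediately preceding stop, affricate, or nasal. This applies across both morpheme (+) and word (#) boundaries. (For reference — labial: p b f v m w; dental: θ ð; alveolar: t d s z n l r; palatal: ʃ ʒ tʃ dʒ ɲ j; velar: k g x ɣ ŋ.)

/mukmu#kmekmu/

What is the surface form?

[mukŋu#kŋekŋu]

/m/ after /k/ (velar) → [ŋ]
/m/ after /k/ (velar) → [ŋ]
/m/ after /k/ (velar) → [ŋ]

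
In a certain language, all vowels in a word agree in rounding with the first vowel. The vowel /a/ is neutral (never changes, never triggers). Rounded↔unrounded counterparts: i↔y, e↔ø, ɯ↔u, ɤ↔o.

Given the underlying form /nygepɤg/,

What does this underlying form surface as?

/e/ harmonizes with /y/ ([+round]) → [ø]
/ɤ/ harmonizes with /y/ ([+round]) → [o]

[nygøpog]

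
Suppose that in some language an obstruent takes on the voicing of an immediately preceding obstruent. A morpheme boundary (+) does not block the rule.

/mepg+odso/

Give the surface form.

/g/ after /p/ (voiceless) → [k]
/s/ after /d/ (voiced) → [z]

[mepk+odzo]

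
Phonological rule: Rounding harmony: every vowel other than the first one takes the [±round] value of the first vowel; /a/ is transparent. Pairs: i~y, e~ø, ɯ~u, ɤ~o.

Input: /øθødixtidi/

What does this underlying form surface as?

[øθødyxtydy]

/i/ harmonizes with /ø/ ([+round]) → [y]
/i/ harmonizes with /ø/ ([+round]) → [y]
/i/ harmonizes with /ø/ ([+round]) → [y]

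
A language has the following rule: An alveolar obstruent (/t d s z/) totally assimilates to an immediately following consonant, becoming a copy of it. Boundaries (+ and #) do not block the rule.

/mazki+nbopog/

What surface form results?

/z/ before /k/ → [k] (total assimilation)

[makki+nbopog]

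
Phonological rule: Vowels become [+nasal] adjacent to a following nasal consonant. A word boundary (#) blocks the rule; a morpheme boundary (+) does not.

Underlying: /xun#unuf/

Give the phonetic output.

[xũn#ũnuf]

/u/ before nasal /n/ → [ũ]
/u/ before nasal /n/ → [ũ]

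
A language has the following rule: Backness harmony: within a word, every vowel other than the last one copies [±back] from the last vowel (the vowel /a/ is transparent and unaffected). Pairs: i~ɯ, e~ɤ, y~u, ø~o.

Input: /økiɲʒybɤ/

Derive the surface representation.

[okɯɲʒubɤ]

/ø/ harmonizes with /ɤ/ ([+back]) → [o]
/i/ harmonizes with /ɤ/ ([+back]) → [ɯ]
/y/ harmonizes with /ɤ/ ([+back]) → [u]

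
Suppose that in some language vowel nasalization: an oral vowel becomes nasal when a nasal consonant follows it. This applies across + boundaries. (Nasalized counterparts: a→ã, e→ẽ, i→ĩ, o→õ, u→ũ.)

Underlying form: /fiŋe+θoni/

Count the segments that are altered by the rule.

/i/ before nasal /ŋ/ → [ĩ]
/o/ before nasal /n/ → [õ]
2 segments change.

2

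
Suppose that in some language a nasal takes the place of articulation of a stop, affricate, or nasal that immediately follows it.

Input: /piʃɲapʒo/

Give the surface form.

[piʃɲapʒo]

no segment meets the rule's conditions; no change.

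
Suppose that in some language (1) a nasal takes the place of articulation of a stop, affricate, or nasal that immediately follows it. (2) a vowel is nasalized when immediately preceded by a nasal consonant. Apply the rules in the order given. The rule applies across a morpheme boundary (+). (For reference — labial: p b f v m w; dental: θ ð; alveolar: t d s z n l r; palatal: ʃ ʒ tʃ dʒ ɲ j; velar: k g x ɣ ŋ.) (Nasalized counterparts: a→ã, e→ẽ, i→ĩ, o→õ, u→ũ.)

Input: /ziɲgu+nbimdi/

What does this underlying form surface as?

[ziŋgu+mbindi]

Rule 1: /ɲ/ before /g/ (velar) → [ŋ]
Rule 1: /n/ before /b/ (labial) → [m]
Rule 1: /m/ before /d/ (alveolar) → [n]
After rule 1: ziŋgu+mbindi
Rule 2: no segment meets the rule's conditions; no change.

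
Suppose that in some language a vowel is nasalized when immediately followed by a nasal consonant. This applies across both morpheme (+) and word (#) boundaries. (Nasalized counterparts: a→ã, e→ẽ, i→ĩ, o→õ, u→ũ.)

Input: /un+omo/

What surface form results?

[ũn+õmo]

/u/ before nasal /n/ → [ũ]
/o/ before nasal /m/ → [õ]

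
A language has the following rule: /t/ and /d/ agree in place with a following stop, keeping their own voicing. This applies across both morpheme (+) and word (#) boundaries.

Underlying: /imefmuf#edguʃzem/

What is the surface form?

[imefmuf#egguʃzem]

/d/ before /g/ (velar) → [g]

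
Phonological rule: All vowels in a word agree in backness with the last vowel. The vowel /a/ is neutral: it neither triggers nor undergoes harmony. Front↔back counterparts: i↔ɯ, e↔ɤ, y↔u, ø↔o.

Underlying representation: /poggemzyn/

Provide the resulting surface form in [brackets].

/o/ harmonizes with /y/ ([-back]) → [ø]

[pøggemzyn]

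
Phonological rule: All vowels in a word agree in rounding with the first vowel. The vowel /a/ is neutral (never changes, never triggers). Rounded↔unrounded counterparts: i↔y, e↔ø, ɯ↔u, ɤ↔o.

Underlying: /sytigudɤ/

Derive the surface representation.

[sytygudo]

/i/ harmonizes with /y/ ([+round]) → [y]
/ɤ/ harmonizes with /y/ ([+round]) → [o]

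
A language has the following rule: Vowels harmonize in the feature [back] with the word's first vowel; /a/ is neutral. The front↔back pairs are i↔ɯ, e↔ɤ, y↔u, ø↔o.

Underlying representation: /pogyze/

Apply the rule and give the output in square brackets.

/y/ harmonizes with /o/ ([+back]) → [u]
/e/ harmonizes with /o/ ([+back]) → [ɤ]

[poguzɤ]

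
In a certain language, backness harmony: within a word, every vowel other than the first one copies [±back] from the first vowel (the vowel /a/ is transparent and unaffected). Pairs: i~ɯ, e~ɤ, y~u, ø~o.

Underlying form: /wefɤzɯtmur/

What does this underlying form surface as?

/ɤ/ harmonizes with /e/ ([-back]) → [e]
/ɯ/ harmonizes with /e/ ([-back]) → [i]
/u/ harmonizes with /e/ ([-back]) → [y]

[wefezitmyr]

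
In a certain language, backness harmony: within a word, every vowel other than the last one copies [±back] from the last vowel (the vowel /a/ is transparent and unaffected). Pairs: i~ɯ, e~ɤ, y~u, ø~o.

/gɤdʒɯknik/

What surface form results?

/ɤ/ harmonizes with /i/ ([-back]) → [e]
/ɯ/ harmonizes with /i/ ([-back]) → [i]

[gedʒiknik]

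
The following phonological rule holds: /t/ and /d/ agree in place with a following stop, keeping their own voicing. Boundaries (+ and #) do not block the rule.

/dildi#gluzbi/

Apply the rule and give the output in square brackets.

no segment meets the rule's conditions; no change.

[dildi#gluzbi]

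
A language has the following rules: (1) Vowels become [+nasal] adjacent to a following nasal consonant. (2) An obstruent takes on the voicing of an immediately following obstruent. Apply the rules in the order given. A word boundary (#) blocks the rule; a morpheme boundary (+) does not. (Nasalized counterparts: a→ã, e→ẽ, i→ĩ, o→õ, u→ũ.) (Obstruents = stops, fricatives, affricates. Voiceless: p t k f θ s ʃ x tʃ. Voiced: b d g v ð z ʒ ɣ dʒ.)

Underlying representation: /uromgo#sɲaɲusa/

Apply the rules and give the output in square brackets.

[urõmgo#sɲãɲusa]

Rule 1: /o/ before nasal /m/ → [õ]
Rule 1: /a/ before nasal /ɲ/ → [ã]
After rule 1: urõmgo#sɲãɲusa
Rule 2: no segment meets the rule's conditions; no change.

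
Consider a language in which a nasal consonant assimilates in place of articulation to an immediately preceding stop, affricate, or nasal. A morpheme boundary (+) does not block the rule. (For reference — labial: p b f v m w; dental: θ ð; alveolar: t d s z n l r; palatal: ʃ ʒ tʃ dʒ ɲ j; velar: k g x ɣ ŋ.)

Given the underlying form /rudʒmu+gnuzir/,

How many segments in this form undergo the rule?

2

/m/ after /dʒ/ (palatal) → [ɲ]
/n/ after /g/ (velar) → [ŋ]
2 segments change.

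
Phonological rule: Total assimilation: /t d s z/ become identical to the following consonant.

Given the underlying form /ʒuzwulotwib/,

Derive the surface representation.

/z/ before /w/ → [w] (total assimilation)
/t/ before /w/ → [w] (total assimilation)

[ʒuwwulowwib]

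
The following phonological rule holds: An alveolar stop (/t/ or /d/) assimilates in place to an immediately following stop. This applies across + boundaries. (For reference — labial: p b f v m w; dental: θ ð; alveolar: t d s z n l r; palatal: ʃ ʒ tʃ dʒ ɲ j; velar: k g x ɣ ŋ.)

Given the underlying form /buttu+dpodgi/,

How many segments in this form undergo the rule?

2

/d/ before /p/ (labial) → [b]
/d/ before /g/ (velar) → [g]
2 segments change.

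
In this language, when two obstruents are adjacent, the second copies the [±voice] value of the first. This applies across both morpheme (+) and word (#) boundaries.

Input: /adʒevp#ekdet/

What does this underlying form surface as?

/p/ after /v/ (voiced) → [b]
/d/ after /k/ (voiceless) → [t]

[adʒevb#ektet]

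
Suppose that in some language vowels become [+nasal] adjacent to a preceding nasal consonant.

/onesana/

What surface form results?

/e/ after nasal /n/ → [ẽ]
/a/ after nasal /n/ → [ã]

[onẽsanã]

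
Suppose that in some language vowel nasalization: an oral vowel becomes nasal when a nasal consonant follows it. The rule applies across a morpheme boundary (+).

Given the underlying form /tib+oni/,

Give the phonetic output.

/o/ before nasal /n/ → [õ]

[tib+õni]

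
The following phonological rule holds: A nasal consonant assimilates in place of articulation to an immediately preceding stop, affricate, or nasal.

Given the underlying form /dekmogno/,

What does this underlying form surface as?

[dekŋogŋo]

/m/ after /k/ (velar) → [ŋ]
/n/ after /g/ (velar) → [ŋ]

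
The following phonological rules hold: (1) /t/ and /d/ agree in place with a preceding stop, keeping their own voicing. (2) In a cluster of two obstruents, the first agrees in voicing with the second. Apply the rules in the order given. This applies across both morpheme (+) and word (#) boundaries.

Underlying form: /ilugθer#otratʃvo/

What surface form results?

[ilukθer#otradʒvo]

Rule 1: no segment meets the rule's conditions; no change.
After rule 1: ilugθer#otratʃvo
Rule 2: /g/ before /θ/ (voiceless) → [k]
Rule 2: /tʃ/ before /v/ (voiced) → [dʒ]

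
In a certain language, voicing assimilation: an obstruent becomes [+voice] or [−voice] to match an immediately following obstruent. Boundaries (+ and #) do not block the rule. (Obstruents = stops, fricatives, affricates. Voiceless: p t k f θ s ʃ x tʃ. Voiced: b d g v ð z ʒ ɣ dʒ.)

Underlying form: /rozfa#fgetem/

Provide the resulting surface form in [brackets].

[rosfa#vgetem]

/z/ before /f/ (voiceless) → [s]
/f/ before /g/ (voiced) → [v]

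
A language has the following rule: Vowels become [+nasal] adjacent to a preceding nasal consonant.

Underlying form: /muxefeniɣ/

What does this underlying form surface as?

[mũxefenĩɣ]

/u/ after nasal /m/ → [ũ]
/i/ after nasal /n/ → [ĩ]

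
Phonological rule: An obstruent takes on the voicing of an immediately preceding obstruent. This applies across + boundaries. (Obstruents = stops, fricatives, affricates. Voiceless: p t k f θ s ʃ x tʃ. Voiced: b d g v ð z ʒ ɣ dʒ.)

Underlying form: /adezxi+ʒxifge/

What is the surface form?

[adezɣi+ʒɣifke]

/x/ after /z/ (voiced) → [ɣ]
/x/ after /ʒ/ (voiced) → [ɣ]
/g/ after /f/ (voiceless) → [k]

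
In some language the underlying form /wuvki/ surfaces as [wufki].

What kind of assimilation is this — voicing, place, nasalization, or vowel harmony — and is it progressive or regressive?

/v/→[f].
Each target copies a feature from the following segment, so the direction is regressive.

voicing assimilation, regressive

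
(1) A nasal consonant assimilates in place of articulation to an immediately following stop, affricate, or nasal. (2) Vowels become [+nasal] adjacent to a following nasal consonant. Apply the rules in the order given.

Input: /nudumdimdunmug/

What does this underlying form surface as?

[nudũndĩndũmmug]

Rule 1: /m/ before /d/ (alveolar) → [n]
Rule 1: /m/ before /d/ (alveolar) → [n]
Rule 1: /n/ before /m/ (labial) → [m]
After rule 1: nudundindummug
Rule 2: /u/ before nasal /n/ → [ũ]
Rule 2: /i/ before nasal /n/ → [ĩ]
Rule 2: /u/ before nasal /m/ → [ũ]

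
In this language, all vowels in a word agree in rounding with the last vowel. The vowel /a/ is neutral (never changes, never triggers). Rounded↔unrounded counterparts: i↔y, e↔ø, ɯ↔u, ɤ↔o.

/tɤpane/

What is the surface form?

no segment meets the rule's conditions; no change.

[tɤpane]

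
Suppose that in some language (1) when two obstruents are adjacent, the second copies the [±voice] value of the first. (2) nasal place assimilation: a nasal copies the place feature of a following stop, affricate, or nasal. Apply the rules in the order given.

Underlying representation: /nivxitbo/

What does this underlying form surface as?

[nivɣitpo]

Rule 1: /x/ after /v/ (voiced) → [ɣ]
Rule 1: /b/ after /t/ (voiceless) → [p]
After rule 1: nivɣitpo
Rule 2: no segment meets the rule's conditions; no change.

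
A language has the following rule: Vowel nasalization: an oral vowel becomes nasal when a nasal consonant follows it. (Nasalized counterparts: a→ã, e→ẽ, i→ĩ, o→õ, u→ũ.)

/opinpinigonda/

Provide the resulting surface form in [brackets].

[opĩnpĩnigõnda]

/i/ before nasal /n/ → [ĩ]
/i/ before nasal /n/ → [ĩ]
/o/ before nasal /n/ → [õ]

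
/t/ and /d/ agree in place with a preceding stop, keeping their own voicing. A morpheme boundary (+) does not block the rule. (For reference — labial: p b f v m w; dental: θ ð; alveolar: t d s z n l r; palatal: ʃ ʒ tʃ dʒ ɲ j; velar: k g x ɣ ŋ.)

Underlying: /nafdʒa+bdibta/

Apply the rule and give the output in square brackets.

[nafdʒa+bbibpa]

/d/ after /b/ (labial) → [b]
/t/ after /b/ (labial) → [p]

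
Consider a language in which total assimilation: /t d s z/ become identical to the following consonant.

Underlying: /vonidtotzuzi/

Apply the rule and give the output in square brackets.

/d/ before /t/ → [t] (total assimilation)
/t/ before /z/ → [z] (total assimilation)

[vonittozzuzi]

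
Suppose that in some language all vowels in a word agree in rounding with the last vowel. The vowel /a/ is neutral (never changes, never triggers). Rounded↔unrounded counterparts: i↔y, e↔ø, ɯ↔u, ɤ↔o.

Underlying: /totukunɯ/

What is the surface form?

/o/ harmonizes with /ɯ/ ([-round]) → [ɤ]
/u/ harmonizes with /ɯ/ ([-round]) → [ɯ]
/u/ harmonizes with /ɯ/ ([-round]) → [ɯ]

[tɤtɯkɯnɯ]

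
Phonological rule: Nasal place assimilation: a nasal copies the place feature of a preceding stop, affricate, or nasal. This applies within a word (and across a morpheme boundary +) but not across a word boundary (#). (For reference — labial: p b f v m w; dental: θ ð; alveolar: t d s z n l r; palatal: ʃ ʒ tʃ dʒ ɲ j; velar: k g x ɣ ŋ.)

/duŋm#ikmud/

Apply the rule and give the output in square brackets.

/m/ after /ŋ/ (velar) → [ŋ]
/m/ after /k/ (velar) → [ŋ]

[duŋŋ#ikŋud]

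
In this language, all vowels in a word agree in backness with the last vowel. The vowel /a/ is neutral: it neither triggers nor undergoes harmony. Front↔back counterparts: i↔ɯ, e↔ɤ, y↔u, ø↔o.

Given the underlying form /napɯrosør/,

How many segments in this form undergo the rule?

/ɯ/ harmonizes with /ø/ ([-back]) → [i]
/o/ harmonizes with /ø/ ([-back]) → [ø]
2 segments change.

2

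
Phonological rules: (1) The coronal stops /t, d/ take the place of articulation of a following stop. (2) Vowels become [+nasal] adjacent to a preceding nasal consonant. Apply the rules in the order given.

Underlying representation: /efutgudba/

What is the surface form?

Rule 1: /t/ before /g/ (velar) → [k]
Rule 1: /d/ before /b/ (labial) → [b]
After rule 1: efukgubba
Rule 2: no segment meets the rule's conditions; no change.

[efukgubba]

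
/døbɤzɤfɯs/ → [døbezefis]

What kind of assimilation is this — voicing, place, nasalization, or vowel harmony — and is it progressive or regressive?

/ɤ/→[e] /ɤ/→[e] /ɯ/→[i].
Vowels agree with the first vowel, so the harmony is progressive.

vowel harmony, progressive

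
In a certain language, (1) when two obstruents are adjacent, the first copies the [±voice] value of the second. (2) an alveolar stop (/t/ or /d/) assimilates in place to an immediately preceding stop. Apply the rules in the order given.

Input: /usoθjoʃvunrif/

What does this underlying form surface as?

[usoθjoʒvunrif]

Rule 1: /ʃ/ before /v/ (voiced) → [ʒ]
After rule 1: usoθjoʒvunrif
Rule 2: no segment meets the rule's conditions; no change.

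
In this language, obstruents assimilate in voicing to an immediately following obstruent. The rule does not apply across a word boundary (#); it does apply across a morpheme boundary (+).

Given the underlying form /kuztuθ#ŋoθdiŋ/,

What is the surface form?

[kustuθ#ŋoðdiŋ]

/z/ before /t/ (voiceless) → [s]
/θ/ before /d/ (voiced) → [ð]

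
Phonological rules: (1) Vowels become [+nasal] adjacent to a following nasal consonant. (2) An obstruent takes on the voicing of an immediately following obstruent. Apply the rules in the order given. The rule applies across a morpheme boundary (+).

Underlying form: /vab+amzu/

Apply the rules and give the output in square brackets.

[vab+ãmzu]

Rule 1: /a/ before nasal /m/ → [ã]
After rule 1: vab+ãmzu
Rule 2: no segment meets the rule's conditions; no change.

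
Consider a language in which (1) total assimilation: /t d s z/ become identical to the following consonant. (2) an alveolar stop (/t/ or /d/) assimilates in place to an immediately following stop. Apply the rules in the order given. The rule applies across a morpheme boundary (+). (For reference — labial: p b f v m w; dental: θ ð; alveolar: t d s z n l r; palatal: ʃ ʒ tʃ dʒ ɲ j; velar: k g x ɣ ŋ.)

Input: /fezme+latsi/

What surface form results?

Rule 1: /z/ before /m/ → [m] (total assimilation)
Rule 1: /t/ before /s/ → [s] (total assimilation)
After rule 1: femme+lassi
Rule 2: no segment meets the rule's conditions; no change.

[femme+lassi]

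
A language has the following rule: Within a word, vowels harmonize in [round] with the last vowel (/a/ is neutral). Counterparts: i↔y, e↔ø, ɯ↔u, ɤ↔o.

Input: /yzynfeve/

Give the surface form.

[izinfeve]

/y/ harmonizes with /e/ ([-round]) → [i]
/y/ harmonizes with /e/ ([-round]) → [i]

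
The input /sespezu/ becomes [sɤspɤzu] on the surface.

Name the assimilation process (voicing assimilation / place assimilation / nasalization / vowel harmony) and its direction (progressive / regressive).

/e/→[ɤ] /e/→[ɤ].
Vowels agree with the last vowel, so the harmony is regressive.

vowel harmony, regressive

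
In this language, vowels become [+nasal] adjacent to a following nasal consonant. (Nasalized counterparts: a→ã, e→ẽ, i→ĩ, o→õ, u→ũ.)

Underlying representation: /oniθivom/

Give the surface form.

[õniθivõm]

/o/ before nasal /n/ → [õ]
/o/ before nasal /m/ → [õ]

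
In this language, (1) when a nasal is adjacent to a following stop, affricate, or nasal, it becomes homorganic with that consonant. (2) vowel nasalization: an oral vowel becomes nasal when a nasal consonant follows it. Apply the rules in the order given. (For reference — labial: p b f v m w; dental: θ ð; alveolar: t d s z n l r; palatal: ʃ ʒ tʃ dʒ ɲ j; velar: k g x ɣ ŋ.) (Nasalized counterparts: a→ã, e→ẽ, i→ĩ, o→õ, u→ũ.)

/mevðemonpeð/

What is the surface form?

[mevðẽmõmpeð]

Rule 1: /n/ before /p/ (labial) → [m]
After rule 1: mevðemompeð
Rule 2: /e/ before nasal /m/ → [ẽ]
Rule 2: /o/ before nasal /m/ → [õ]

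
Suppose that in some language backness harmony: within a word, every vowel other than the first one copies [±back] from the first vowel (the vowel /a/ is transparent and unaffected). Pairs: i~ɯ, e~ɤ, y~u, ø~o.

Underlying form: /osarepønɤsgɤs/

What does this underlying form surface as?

[osarɤponɤsgɤs]

/e/ harmonizes with /o/ ([+back]) → [ɤ]
/ø/ harmonizes with /o/ ([+back]) → [o]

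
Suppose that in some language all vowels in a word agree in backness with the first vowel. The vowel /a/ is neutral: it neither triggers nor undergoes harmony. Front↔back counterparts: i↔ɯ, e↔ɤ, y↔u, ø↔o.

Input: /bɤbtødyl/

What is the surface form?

/ø/ harmonizes with /ɤ/ ([+back]) → [o]
/y/ harmonizes with /ɤ/ ([+back]) → [u]

[bɤbtodul]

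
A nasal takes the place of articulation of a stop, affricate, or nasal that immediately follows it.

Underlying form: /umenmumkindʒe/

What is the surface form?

/n/ before /m/ (labial) → [m]
/m/ before /k/ (velar) → [ŋ]
/n/ before /dʒ/ (palatal) → [ɲ]

[umemmuŋkiɲdʒe]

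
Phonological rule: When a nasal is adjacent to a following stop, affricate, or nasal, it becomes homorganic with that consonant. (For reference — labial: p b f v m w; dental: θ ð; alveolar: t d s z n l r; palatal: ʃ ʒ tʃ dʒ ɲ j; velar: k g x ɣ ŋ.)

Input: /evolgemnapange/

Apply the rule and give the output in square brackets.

/m/ before /n/ (alveolar) → [n]
/n/ before /g/ (velar) → [ŋ]

[evolgennapaŋge]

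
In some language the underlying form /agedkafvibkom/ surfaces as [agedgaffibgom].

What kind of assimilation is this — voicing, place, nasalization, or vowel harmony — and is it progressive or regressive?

/k/→[g] /v/→[f] /k/→[g].
Each target copies a feature from the preceding segment, so the direction is progressive.

voicing assimilation, progressive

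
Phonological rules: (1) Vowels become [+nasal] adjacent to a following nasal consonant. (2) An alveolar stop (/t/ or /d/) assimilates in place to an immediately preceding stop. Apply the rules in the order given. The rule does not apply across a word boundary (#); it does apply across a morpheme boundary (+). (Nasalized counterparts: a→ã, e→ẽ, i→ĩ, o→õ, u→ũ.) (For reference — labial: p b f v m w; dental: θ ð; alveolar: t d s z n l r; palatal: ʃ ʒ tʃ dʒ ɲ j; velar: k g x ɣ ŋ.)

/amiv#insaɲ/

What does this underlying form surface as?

Rule 1: /a/ before nasal /m/ → [ã]
Rule 1: /i/ before nasal /n/ → [ĩ]
Rule 1: /a/ before nasal /ɲ/ → [ã]
After rule 1: ãmiv#ĩnsãɲ
Rule 2: no segment meets the rule's conditions; no change.

[ãmiv#ĩnsãɲ]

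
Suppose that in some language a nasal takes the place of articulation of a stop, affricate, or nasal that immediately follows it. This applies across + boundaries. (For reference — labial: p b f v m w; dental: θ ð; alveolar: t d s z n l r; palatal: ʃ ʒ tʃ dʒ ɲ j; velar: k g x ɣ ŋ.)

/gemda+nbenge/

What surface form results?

/m/ before /d/ (alveolar) → [n]
/n/ before /b/ (labial) → [m]
/n/ before /g/ (velar) → [ŋ]

[genda+mbeŋge]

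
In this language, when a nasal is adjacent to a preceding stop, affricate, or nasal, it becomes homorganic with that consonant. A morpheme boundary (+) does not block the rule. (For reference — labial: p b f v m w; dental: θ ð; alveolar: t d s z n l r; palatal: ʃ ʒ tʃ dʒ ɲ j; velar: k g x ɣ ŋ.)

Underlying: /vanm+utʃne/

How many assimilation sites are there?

2

/m/ after /n/ (alveolar) → [n]
/n/ after /tʃ/ (palatal) → [ɲ]
2 segments change.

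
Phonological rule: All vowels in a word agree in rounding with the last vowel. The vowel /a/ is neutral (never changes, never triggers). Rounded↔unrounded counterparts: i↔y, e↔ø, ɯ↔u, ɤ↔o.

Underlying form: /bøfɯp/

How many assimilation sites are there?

/ø/ harmonizes with /ɯ/ ([-round]) → [e]
1 segment changes.

1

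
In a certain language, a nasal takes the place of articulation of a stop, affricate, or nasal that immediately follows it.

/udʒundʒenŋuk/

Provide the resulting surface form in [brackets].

/n/ before /dʒ/ (palatal) → [ɲ]
/n/ before /ŋ/ (velar) → [ŋ]

[udʒuɲdʒeŋŋuk]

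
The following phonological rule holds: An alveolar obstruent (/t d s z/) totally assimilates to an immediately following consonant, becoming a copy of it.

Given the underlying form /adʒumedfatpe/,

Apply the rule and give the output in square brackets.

/d/ before /f/ → [f] (total assimilation)
/t/ before /p/ → [p] (total assimilation)

[adʒumeffappe]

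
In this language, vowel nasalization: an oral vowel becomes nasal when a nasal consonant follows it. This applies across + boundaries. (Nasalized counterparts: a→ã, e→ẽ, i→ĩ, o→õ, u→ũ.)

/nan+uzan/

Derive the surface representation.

[nãn+uzãn]

/a/ before nasal /n/ → [ã]
/a/ before nasal /n/ → [ã]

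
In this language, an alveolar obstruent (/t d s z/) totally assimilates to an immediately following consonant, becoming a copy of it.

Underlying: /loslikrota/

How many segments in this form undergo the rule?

1

/s/ before /l/ → [l] (total assimilation)
1 segment changes.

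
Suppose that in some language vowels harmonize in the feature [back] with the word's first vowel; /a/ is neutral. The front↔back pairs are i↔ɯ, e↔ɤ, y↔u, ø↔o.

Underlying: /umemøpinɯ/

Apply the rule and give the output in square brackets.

[umɤmopɯnɯ]

/e/ harmonizes with /u/ ([+back]) → [ɤ]
/ø/ harmonizes with /u/ ([+back]) → [o]
/i/ harmonizes with /u/ ([+back]) → [ɯ]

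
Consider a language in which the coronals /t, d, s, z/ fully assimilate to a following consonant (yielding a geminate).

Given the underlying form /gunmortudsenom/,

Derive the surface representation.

[gunmortussenom]

/d/ before /s/ → [s] (total assimilation)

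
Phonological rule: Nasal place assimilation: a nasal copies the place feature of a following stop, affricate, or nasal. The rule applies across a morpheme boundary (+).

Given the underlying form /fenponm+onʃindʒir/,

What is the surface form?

[fempomm+onʃiɲdʒir]

/n/ before /p/ (labial) → [m]
/n/ before /m/ (labial) → [m]
/n/ before /dʒ/ (palatal) → [ɲ]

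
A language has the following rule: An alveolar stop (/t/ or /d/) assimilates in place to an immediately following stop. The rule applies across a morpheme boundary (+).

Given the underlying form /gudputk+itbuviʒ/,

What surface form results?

[gubpukk+ipbuviʒ]

/d/ before /p/ (labial) → [b]
/t/ before /k/ (velar) → [k]
/t/ before /b/ (labial) → [p]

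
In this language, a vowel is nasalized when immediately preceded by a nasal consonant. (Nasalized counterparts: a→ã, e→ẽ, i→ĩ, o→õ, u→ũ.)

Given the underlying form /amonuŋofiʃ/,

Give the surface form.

/o/ after nasal /m/ → [õ]
/u/ after nasal /n/ → [ũ]
/o/ after nasal /ŋ/ → [õ]

[amõnũŋõfiʃ]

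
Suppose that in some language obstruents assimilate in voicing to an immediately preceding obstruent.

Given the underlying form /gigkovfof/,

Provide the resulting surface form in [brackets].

/k/ after /g/ (voiced) → [g]
/f/ after /v/ (voiced) → [v]

[giggovvof]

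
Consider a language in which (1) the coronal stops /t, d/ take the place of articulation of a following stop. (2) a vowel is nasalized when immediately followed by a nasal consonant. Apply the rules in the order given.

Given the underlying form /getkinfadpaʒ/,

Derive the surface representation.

[gekkĩnfabpaʒ]

Rule 1: /t/ before /k/ (velar) → [k]
Rule 1: /d/ before /p/ (labial) → [b]
After rule 1: gekkinfabpaʒ
Rule 2: /i/ before nasal /n/ → [ĩ]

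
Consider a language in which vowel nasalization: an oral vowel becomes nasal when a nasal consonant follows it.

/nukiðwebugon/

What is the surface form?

/o/ before nasal /n/ → [õ]

[nukiðwebugõn]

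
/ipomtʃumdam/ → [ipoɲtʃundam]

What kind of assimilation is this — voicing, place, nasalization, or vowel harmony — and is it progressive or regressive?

place assimilation, regressive

/m/→[ɲ] /m/→[n].
Each target copies a feature from the following segment, so the direction is regressive.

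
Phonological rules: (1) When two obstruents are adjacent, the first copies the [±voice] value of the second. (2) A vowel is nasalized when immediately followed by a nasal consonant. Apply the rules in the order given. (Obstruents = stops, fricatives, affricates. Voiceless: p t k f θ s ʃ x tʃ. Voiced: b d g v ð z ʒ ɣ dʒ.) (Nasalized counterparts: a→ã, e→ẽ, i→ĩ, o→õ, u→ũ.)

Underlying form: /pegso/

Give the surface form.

[pekso]

Rule 1: /g/ before /s/ (voiceless) → [k]
After rule 1: pekso
Rule 2: no segment meets the rule's conditions; no change.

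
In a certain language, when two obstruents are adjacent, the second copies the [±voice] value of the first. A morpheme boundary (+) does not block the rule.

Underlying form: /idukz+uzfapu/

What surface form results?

/z/ after /k/ (voiceless) → [s]
/f/ after /z/ (voiced) → [v]

[iduks+uzvapu]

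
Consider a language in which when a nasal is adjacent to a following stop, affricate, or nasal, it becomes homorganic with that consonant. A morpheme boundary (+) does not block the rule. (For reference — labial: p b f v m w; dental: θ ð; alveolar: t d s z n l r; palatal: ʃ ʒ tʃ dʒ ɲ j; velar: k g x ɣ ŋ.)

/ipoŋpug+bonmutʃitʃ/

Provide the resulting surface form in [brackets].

/ŋ/ before /p/ (labial) → [m]
/n/ before /m/ (labial) → [m]

[ipompug+bommutʃitʃ]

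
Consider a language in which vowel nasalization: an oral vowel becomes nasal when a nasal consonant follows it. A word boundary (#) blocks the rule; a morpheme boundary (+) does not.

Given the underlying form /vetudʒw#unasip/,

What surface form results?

[vetudʒw#ũnasip]

/u/ before nasal /n/ → [ũ]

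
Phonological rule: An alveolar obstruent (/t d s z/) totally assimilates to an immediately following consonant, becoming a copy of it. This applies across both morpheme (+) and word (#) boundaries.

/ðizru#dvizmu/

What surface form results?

[ðirru#vvimmu]

/z/ before /r/ → [r] (total assimilation)
/d/ before /v/ → [v] (total assimilation)
/z/ before /m/ → [m] (total assimilation)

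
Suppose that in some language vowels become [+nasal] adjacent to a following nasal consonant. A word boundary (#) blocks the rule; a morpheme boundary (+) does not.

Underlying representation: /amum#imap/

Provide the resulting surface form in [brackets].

/a/ before nasal /m/ → [ã]
/u/ before nasal /m/ → [ũ]
/i/ before nasal /m/ → [ĩ]

[ãmũm#ĩmap]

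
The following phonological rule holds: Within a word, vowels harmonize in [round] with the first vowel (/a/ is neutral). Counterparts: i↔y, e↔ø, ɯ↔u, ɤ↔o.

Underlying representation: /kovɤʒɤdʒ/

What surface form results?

[kovoʒodʒ]

/ɤ/ harmonizes with /o/ ([+round]) → [o]
/ɤ/ harmonizes with /o/ ([+round]) → [o]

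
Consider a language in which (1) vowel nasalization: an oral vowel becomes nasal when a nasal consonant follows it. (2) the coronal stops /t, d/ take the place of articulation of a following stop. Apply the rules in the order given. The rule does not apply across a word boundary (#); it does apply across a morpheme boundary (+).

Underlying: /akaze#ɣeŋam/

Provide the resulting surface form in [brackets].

[akaze#ɣẽŋãm]

Rule 1: /e/ before nasal /ŋ/ → [ẽ]
Rule 1: /a/ before nasal /m/ → [ã]
After rule 1: akaze#ɣẽŋãm
Rule 2: no segment meets the rule's conditions; no change.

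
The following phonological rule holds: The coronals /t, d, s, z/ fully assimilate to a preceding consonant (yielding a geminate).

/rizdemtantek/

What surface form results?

/d/ after /z/ → [z] (total assimilation)
/t/ after /m/ → [m] (total assimilation)
/t/ after /n/ → [n] (total assimilation)

[rizzemmannek]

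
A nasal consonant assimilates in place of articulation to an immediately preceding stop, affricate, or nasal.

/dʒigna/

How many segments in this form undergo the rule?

1

/n/ after /g/ (velar) → [ŋ]
1 segment changes.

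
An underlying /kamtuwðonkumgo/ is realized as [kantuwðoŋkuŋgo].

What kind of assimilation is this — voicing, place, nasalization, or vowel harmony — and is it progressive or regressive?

/m/→[n] /n/→[ŋ] /m/→[ŋ].
Each target copies a feature from the following segment, so the direction is regressive.

place assimilation, regressive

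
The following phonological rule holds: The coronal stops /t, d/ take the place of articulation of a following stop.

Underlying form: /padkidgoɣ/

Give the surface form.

[pagkiggoɣ]

/d/ before /k/ (velar) → [g]
/d/ before /g/ (velar) → [g]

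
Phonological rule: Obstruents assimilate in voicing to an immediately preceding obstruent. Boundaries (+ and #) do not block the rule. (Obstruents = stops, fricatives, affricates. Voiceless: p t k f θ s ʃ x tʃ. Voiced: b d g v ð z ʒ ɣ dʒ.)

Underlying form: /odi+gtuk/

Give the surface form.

[odi+gduk]

/t/ after /g/ (voiced) → [d]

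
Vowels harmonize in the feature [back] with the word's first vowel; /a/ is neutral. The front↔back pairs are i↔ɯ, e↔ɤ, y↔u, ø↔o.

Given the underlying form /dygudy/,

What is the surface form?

[dygydy]

/u/ harmonizes with /y/ ([-back]) → [y]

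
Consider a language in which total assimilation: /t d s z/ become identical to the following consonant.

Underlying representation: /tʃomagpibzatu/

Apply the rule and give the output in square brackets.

no segment meets the rule's conditions; no change.

[tʃomagpibzatu]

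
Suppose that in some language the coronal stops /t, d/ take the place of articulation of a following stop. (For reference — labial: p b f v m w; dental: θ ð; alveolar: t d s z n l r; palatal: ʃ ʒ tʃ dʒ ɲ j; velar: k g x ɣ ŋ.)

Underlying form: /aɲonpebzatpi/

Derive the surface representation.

[aɲonpebzappi]

/t/ before /p/ (labial) → [p]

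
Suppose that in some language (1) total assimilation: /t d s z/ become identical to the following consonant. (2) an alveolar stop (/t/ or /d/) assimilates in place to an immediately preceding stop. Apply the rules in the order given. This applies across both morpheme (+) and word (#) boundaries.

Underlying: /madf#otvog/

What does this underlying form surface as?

[maff#ovvog]

Rule 1: /d/ before /f/ → [f] (total assimilation)
Rule 1: /t/ before /v/ → [v] (total assimilation)
After rule 1: maff#ovvog
Rule 2: no segment meets the rule's conditions; no change.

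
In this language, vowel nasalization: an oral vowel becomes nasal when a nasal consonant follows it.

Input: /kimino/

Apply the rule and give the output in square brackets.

[kĩmĩno]

/i/ before nasal /m/ → [ĩ]
/i/ before nasal /n/ → [ĩ]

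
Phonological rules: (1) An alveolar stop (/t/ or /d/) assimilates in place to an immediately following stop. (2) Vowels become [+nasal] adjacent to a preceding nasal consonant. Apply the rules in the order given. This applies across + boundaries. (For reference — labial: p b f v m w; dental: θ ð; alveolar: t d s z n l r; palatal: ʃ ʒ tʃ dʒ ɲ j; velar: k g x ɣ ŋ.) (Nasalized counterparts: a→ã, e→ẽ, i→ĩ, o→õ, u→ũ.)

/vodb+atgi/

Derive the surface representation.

[vobb+akgi]

Rule 1: /d/ before /b/ (labial) → [b]
Rule 1: /t/ before /g/ (velar) → [k]
After rule 1: vobb+akgi
Rule 2: no segment meets the rule's conditions; no change.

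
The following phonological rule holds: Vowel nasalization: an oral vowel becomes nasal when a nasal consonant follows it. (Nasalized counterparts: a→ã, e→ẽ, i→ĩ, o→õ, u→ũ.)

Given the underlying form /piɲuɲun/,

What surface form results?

[pĩɲũɲũn]

/i/ before nasal /ɲ/ → [ĩ]
/u/ before nasal /ɲ/ → [ũ]
/u/ before nasal /n/ → [ũ]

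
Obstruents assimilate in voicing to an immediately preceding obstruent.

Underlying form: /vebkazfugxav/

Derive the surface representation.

[vebgazvugɣav]

/k/ after /b/ (voiced) → [g]
/f/ after /z/ (voiced) → [v]
/x/ after /g/ (voiced) → [ɣ]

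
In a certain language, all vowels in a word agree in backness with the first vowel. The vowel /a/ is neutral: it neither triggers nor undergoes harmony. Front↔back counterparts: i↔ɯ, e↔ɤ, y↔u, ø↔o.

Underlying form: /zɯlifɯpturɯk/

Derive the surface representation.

[zɯlɯfɯpturɯk]

/i/ harmonizes with /ɯ/ ([+back]) → [ɯ]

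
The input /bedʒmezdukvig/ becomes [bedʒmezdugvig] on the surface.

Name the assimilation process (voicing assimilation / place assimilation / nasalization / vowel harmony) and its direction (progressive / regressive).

voicing assimilation, regressive

/k/→[g].
Each target copies a feature from the following segment, so the direction is regressive.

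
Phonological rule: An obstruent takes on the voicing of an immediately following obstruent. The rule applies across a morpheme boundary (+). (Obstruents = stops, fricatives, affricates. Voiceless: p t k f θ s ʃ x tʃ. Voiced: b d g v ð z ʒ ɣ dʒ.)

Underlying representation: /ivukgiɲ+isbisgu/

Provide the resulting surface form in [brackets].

[ivuggiɲ+izbizgu]

/k/ before /g/ (voiced) → [g]
/s/ before /b/ (voiced) → [z]
/s/ before /g/ (voiced) → [z]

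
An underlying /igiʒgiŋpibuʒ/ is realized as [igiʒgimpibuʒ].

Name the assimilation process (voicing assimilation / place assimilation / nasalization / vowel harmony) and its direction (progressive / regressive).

place assimilation, regressive

/ŋ/→[m].
Each target copies a feature from the following segment, so the direction is regressive.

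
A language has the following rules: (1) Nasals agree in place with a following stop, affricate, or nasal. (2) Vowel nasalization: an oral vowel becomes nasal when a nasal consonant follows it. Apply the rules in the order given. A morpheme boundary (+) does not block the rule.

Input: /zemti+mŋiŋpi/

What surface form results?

[zẽntĩ+ŋŋĩmpi]

Rule 1: /m/ before /t/ (alveolar) → [n]
Rule 1: /m/ before /ŋ/ (velar) → [ŋ]
Rule 1: /ŋ/ before /p/ (labial) → [m]
After rule 1: zenti+ŋŋimpi
Rule 2: /e/ before nasal /n/ → [ẽ]
Rule 2: /i/ before nasal /ŋ/ → [ĩ]
Rule 2: /i/ before nasal /m/ → [ĩ]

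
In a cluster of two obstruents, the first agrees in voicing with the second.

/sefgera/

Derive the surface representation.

/f/ before /g/ (voiced) → [v]

[sevgera]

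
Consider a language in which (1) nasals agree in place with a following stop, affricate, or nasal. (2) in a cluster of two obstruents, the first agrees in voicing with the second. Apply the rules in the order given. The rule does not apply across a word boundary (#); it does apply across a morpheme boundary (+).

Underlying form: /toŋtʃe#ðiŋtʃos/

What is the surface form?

Rule 1: /ŋ/ before /tʃ/ (palatal) → [ɲ]
Rule 1: /ŋ/ before /tʃ/ (palatal) → [ɲ]
After rule 1: toɲtʃe#ðiɲtʃos
Rule 2: no segment meets the rule's conditions; no change.

[toɲtʃe#ðiɲtʃos]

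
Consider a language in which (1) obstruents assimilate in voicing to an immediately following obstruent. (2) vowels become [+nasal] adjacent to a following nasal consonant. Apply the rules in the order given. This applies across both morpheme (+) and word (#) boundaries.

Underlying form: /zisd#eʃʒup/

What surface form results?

Rule 1: /s/ before /d/ (voiced) → [z]
Rule 1: /ʃ/ before /ʒ/ (voiced) → [ʒ]
After rule 1: zizd#eʒʒup
Rule 2: no segment meets the rule's conditions; no change.

[zizd#eʒʒup]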